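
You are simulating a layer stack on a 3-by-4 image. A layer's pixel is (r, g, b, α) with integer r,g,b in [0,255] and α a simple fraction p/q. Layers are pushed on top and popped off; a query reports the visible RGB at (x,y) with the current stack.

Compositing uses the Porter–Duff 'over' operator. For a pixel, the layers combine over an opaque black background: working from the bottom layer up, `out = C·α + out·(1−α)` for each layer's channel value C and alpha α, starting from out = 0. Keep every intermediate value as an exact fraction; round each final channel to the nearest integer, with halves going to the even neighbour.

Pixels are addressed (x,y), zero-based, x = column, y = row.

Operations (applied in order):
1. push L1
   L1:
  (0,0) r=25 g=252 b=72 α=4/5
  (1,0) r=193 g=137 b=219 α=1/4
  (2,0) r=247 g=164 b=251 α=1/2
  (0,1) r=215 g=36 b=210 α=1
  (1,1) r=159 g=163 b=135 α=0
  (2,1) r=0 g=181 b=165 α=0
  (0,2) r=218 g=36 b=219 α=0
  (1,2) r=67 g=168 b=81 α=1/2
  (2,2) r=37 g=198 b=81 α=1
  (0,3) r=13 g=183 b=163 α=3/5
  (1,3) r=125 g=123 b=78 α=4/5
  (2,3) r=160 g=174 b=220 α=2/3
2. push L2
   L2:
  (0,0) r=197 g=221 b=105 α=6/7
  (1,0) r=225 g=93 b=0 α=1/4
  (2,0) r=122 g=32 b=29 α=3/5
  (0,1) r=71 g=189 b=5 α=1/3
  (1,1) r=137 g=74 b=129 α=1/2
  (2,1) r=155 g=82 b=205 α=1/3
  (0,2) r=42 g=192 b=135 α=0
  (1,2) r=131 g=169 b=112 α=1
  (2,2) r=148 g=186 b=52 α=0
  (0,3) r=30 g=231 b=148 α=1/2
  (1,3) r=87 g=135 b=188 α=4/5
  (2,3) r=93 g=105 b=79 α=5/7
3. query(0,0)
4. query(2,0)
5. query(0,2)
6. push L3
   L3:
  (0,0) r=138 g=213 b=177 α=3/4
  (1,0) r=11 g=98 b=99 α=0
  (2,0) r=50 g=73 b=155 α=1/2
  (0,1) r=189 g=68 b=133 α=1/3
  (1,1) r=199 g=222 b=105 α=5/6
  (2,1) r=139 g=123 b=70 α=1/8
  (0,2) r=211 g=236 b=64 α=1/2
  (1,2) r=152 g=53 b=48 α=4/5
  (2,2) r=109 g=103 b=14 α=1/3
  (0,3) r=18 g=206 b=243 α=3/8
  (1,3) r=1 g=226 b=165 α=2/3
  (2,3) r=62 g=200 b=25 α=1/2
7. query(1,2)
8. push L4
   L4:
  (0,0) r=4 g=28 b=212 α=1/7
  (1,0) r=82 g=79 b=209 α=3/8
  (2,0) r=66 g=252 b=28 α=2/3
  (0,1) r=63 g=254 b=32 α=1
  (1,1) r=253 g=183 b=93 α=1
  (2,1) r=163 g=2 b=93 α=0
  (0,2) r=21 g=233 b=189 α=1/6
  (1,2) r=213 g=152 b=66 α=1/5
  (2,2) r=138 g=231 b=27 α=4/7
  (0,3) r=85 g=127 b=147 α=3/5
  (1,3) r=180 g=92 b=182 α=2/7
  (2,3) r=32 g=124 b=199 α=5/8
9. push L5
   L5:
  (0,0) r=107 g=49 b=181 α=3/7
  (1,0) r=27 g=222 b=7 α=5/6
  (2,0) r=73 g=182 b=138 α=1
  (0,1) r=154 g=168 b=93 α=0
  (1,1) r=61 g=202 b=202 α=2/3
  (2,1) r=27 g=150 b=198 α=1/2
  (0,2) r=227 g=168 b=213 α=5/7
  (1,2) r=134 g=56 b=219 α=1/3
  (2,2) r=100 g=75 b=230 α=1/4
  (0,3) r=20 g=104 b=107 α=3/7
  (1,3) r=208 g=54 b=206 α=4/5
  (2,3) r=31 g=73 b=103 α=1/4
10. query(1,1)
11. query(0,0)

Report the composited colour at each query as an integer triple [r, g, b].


at x=0,y=0 over L1,L2:
+L1 (α=4/5) → [20, 1008/5, 288/5]
+L2 (α=6/7) → [1202/7, 7638/35, 3438/35]
rounded: [172, 218, 98]

(2,0) stack=L1,L2; from [0,0,0]:
+L1 (α=1/2) → [247/2, 82, 251/2]
+L2 (α=3/5) → [613/5, 52, 338/5]
→ [123, 52, 68]

at x=0,y=2 over L1,L2:
L1 α=0: [0, 0, 0]
L2 α=0: [0, 0, 0]
= [0, 0, 0]

(1,2) stack=L1,L2,L3; from [0,0,0]:
after L1 α=1/2: [67/2, 84, 81/2]
after L2 α=1: [131, 169, 112]
after L3 α=4/5: [739/5, 381/5, 304/5]
rounded: [148, 76, 61]

query (1,1) [L1,L2,L3,L4,L5] — begin 0,0,0
+L1 (α=0) → [0, 0, 0]
+L2 (α=1/2) → [137/2, 37, 129/2]
+L3 (α=5/6) → [709/4, 1147/6, 393/4]
+L4 (α=1) → [253, 183, 93]
+L5 (α=2/3) → [125, 587/3, 497/3]
= [125, 196, 166]

(0,0) stack=L1,L2,L3,L4,L5; from [0,0,0]:
after L1 α=4/5: [20, 1008/5, 288/5]
after L2 α=6/7: [1202/7, 7638/35, 3438/35]
after L3 α=3/4: [1025/7, 30003/140, 22023/140]
after L4 α=1/7: [6178/49, 91969/490, 80909/490]
after L5 α=3/7: [40441/343, 219953/1715, 294853/1715]
= [118, 128, 172]


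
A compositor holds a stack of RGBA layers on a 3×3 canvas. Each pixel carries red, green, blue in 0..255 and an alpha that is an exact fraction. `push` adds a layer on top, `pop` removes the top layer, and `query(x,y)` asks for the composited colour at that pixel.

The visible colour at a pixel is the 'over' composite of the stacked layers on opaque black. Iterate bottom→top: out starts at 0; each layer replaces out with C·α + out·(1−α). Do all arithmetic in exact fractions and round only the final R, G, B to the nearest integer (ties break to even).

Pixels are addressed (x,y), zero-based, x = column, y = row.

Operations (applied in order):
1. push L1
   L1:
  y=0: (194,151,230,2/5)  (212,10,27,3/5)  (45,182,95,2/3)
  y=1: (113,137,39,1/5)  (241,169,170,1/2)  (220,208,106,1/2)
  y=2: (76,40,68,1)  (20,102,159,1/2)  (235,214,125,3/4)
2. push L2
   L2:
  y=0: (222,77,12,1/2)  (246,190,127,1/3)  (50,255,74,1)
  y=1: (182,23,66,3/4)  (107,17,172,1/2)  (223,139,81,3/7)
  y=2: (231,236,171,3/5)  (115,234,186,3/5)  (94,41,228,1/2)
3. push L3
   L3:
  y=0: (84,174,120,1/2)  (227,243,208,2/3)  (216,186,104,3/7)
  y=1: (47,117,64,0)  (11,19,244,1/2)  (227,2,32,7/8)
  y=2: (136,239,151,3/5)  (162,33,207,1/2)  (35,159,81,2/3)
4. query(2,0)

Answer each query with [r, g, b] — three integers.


at x=2,y=0 over L1,L2,L3:
after L1 α=2/3: [30, 364/3, 190/3]
after L2 α=1: [50, 255, 74]
after L3 α=3/7: [848/7, 1578/7, 608/7]
→ [121, 225, 87]


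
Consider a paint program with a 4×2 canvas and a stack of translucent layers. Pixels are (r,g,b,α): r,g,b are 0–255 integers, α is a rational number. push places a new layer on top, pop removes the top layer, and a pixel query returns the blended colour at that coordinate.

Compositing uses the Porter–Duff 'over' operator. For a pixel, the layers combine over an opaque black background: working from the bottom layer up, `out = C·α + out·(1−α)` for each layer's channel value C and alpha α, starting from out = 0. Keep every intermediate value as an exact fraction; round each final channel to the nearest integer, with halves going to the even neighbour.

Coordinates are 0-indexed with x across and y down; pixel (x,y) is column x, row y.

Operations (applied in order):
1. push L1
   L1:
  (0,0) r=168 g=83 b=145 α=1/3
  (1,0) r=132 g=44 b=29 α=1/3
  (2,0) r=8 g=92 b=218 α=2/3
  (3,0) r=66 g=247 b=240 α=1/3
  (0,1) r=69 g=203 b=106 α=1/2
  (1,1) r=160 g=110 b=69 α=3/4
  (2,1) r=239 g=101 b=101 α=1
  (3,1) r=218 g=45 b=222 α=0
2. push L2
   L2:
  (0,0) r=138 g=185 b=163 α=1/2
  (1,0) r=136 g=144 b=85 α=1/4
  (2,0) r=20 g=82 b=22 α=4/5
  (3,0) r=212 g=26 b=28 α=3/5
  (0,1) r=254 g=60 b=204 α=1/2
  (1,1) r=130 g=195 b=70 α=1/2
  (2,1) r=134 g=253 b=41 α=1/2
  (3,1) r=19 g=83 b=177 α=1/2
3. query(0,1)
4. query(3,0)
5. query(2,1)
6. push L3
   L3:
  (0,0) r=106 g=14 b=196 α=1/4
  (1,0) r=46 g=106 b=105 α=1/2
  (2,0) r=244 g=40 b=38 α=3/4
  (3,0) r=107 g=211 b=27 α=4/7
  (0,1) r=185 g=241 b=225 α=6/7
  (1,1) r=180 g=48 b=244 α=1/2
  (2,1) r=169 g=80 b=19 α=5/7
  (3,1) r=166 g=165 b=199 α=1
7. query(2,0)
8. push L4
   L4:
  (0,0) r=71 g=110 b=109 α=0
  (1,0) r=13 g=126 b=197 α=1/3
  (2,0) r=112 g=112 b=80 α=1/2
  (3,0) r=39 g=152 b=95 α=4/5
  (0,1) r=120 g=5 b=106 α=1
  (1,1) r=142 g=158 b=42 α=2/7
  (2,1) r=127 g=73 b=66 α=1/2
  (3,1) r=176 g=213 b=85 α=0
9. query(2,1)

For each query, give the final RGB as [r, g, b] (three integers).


at x=0,y=1 over L1,L2:
+L1 (α=1/2) → [69/2, 203/2, 53]
+L2 (α=1/2) → [577/4, 323/4, 257/2]
= [144, 81, 128]

(3,0) stack=L1,L2; from [0,0,0]:
+L1 (α=1/3) → [22, 247/3, 80]
+L2 (α=3/5) → [136, 728/15, 244/5]
rounded: [136, 49, 49]

query (2,1) [L1,L2] — begin 0,0,0
after L1 α=1: [239, 101, 101]
after L2 α=1/2: [373/2, 177, 71]
rounded: [186, 177, 71]

query (2,0) [L1,L2,L3] — begin 0,0,0
L1 α=2/3: [16/3, 184/3, 436/3]
L2 α=4/5: [256/15, 1168/15, 140/3]
L3 α=3/4: [2809/15, 742/15, 241/6]
→ [187, 49, 40]

(2,1) stack=L1,L2,L3,L4; from [0,0,0]:
+L1 (α=1) → [239, 101, 101]
+L2 (α=1/2) → [373/2, 177, 71]
+L3 (α=5/7) → [174, 754/7, 237/7]
+L4 (α=1/2) → [301/2, 1265/14, 699/14]
→ [150, 90, 50]


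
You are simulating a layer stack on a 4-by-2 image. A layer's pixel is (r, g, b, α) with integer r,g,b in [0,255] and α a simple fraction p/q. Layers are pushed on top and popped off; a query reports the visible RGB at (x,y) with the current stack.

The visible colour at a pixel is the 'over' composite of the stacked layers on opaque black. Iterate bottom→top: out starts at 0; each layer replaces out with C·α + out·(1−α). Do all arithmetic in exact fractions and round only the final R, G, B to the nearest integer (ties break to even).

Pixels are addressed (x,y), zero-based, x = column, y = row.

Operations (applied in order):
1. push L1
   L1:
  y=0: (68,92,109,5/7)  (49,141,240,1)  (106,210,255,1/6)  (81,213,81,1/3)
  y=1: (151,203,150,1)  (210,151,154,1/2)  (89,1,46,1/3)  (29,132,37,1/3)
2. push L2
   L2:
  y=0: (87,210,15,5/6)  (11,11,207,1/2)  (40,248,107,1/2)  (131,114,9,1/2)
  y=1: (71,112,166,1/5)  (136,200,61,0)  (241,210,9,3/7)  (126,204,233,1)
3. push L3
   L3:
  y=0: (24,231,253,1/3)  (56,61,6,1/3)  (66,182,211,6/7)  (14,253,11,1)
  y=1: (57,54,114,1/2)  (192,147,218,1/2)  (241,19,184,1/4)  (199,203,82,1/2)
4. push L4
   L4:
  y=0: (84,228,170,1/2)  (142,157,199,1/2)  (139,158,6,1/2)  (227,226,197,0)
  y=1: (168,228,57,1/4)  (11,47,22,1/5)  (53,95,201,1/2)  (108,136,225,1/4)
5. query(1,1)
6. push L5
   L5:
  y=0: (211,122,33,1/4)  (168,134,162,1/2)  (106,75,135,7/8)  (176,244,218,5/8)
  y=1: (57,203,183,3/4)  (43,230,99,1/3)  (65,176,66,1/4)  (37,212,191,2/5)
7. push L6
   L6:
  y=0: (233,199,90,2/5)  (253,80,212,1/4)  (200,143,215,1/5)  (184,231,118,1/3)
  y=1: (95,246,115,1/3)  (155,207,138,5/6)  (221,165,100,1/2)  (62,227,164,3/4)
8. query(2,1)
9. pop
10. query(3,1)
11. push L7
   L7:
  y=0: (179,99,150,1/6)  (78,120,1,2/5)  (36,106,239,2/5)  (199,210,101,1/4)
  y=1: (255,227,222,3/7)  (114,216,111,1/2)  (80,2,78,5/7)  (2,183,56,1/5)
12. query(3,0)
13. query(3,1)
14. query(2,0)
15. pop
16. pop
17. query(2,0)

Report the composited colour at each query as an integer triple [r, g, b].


at x=1,y=1 over L1,L2,L3,L4:
+L1 (α=1/2) → [105, 151/2, 77]
+L2 (α=0) → [105, 151/2, 77]
+L3 (α=1/2) → [297/2, 445/4, 295/2]
+L4 (α=1/5) → [121, 492/5, 612/5]
= [121, 98, 122]

(2,1) stack=L1,L2,L3,L4,L5,L6; from [0,0,0]:
L1 α=1/3: [89/3, 1/3, 46/3]
L2 α=3/7: [2525/21, 1894/21, 265/21]
L3 α=1/4: [1053/7, 2027/28, 1553/28]
L4 α=1/2: [712/7, 4687/56, 7181/56]
L5 α=1/4: [2591/28, 23917/224, 25239/224]
L6 α=1/2: [8779/56, 60877/448, 47639/448]
= [157, 136, 106]

at x=3,y=1 over L1,L2,L3,L4,L5:
after L1 α=1/3: [29/3, 44, 37/3]
after L2 α=1: [126, 204, 233]
after L3 α=1/2: [325/2, 407/2, 315/2]
after L4 α=1/4: [1191/8, 1493/8, 1395/8]
after L5 α=2/5: [833/8, 7871/40, 7241/40]
rounded: [104, 197, 181]

at x=3,y=0 over L1,L2,L3,L4,L5,L7:
+L1 (α=1/3) → [27, 71, 27]
+L2 (α=1/2) → [79, 185/2, 18]
+L3 (α=1) → [14, 253, 11]
+L4 (α=0) → [14, 253, 11]
+L5 (α=5/8) → [461/4, 1979/8, 1123/8]
+L7 (α=1/4) → [2179/16, 7617/32, 4177/32]
→ [136, 238, 131]

query (3,1) [L1,L2,L3,L4,L5,L7] — begin 0,0,0
L1 α=1/3: [29/3, 44, 37/3]
L2 α=1: [126, 204, 233]
L3 α=1/2: [325/2, 407/2, 315/2]
L4 α=1/4: [1191/8, 1493/8, 1395/8]
L5 α=2/5: [833/8, 7871/40, 7241/40]
L7 α=1/5: [837/10, 9701/50, 7801/50]
rounded: [84, 194, 156]

at x=2,y=0 over L1,L2,L3,L4,L5,L7:
after L1 α=1/6: [53/3, 35, 85/2]
after L2 α=1/2: [173/6, 283/2, 299/4]
after L3 α=6/7: [2549/42, 2467/14, 5363/28]
after L4 α=1/2: [8387/84, 4679/28, 5531/56]
after L5 α=7/8: [70715/672, 19379/224, 58451/448]
after L7 α=2/5: [86843/1120, 21125/224, 389497/2240]
= [78, 94, 174]

(2,0) stack=L1,L2,L3,L4; from [0,0,0]:
L1 α=1/6: [53/3, 35, 85/2]
L2 α=1/2: [173/6, 283/2, 299/4]
L3 α=6/7: [2549/42, 2467/14, 5363/28]
L4 α=1/2: [8387/84, 4679/28, 5531/56]
→ [100, 167, 99]


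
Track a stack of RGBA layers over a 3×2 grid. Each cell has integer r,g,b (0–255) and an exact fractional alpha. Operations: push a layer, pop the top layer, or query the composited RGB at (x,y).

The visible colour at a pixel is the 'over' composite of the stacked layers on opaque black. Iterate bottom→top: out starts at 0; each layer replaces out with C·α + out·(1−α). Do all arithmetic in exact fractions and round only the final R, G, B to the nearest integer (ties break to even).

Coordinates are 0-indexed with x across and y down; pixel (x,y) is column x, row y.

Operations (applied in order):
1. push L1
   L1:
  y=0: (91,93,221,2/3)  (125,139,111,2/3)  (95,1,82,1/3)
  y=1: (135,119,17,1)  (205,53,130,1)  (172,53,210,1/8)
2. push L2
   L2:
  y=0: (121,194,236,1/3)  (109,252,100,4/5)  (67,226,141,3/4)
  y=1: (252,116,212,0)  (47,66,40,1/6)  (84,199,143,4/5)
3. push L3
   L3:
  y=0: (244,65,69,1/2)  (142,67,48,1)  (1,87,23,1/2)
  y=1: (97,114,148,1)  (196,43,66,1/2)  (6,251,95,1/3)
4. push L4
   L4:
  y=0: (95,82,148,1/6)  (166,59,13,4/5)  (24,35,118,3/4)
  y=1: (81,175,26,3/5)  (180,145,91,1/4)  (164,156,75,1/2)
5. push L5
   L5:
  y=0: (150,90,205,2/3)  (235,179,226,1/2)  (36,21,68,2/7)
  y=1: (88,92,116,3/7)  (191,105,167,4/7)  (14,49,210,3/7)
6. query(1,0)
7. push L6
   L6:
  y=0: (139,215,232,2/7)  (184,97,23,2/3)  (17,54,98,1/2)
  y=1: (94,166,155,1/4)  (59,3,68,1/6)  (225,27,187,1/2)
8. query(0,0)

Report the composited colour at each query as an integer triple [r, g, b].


at x=1,y=0 over L1,L2,L3,L4,L5:
after L1 α=2/3: [250/3, 278/3, 74]
after L2 α=4/5: [1558/15, 3302/15, 474/5]
after L3 α=1: [142, 67, 48]
after L4 α=4/5: [806/5, 303/5, 20]
after L5 α=1/2: [1981/10, 599/5, 123]
= [198, 120, 123]

query (0,0) [L1,L2,L3,L4,L5,L6] — begin 0,0,0
after L1 α=2/3: [182/3, 62, 442/3]
after L2 α=1/3: [727/9, 106, 1592/9]
after L3 α=1/2: [2923/18, 171/2, 2213/18]
after L4 α=1/6: [16325/108, 1019/12, 13729/108]
after L5 α=2/3: [48725/324, 3179/36, 58009/324]
after L6 α=2/7: [47671/324, 31375/252, 440381/2268]
rounded: [147, 125, 194]


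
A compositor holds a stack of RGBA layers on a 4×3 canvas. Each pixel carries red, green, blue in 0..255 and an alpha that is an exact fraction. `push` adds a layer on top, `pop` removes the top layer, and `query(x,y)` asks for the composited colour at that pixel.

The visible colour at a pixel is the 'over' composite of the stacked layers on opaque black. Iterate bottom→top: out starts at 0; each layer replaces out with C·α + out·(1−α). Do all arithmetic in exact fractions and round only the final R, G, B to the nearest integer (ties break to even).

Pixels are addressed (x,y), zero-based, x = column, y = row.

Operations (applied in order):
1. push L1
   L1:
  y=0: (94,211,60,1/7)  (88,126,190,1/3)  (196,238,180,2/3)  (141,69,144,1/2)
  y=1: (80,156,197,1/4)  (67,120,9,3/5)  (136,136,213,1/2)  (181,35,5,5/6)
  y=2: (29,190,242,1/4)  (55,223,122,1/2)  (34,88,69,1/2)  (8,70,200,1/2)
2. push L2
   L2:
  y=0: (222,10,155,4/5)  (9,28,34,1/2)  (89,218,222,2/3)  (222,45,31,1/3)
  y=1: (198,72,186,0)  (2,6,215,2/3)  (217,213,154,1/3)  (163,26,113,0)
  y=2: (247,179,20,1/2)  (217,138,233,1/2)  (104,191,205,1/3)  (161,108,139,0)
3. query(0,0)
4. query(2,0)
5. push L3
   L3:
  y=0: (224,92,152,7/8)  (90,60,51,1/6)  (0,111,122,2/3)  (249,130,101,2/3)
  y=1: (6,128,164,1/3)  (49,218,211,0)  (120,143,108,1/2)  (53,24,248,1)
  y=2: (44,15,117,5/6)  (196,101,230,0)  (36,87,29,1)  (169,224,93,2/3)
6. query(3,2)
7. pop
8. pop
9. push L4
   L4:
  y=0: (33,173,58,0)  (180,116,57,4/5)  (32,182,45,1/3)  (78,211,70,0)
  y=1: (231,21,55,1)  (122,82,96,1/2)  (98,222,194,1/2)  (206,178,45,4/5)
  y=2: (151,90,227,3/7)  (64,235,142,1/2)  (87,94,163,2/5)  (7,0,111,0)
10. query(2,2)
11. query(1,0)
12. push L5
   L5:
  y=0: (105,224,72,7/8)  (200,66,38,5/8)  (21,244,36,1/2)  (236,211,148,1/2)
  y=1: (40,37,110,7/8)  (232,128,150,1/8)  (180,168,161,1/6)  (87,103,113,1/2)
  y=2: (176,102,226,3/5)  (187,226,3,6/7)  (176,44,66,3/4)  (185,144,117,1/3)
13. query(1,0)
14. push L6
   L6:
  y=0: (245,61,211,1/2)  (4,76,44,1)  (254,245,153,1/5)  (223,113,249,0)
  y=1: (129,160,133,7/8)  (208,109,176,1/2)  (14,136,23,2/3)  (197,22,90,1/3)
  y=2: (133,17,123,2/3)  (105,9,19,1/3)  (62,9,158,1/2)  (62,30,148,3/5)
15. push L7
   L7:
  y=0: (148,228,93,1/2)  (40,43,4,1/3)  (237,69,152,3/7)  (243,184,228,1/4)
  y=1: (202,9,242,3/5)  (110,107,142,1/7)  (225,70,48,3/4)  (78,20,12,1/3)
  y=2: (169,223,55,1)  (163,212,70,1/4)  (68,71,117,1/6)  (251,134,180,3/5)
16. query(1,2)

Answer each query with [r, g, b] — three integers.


at x=0,y=0 over L1,L2:
+L1 (α=1/7) → [94/7, 211/7, 60/7]
+L2 (α=4/5) → [1262/7, 491/35, 880/7]
rounded: [180, 14, 126]

query (2,0) [L1,L2] — begin 0,0,0
after L1 α=2/3: [392/3, 476/3, 120]
after L2 α=2/3: [926/9, 1784/9, 188]
rounded: [103, 198, 188]

(3,2) stack=L1,L2,L3; from [0,0,0]:
+L1 (α=1/2) → [4, 35, 100]
+L2 (α=0) → [4, 35, 100]
+L3 (α=2/3) → [114, 161, 286/3]
rounded: [114, 161, 95]

(2,2) stack=L1,L4; from [0,0,0]:
after L1 α=1/2: [17, 44, 69/2]
after L4 α=2/5: [45, 64, 859/10]
rounded: [45, 64, 86]

at x=1,y=0 over L1,L4:
L1 α=1/3: [88/3, 42, 190/3]
L4 α=4/5: [2248/15, 506/5, 874/15]
→ [150, 101, 58]

at x=1,y=0 over L1,L4,L5:
L1 α=1/3: [88/3, 42, 190/3]
L4 α=4/5: [2248/15, 506/5, 874/15]
L5 α=5/8: [906/5, 396/5, 228/5]
rounded: [181, 79, 46]

query (1,2) [L1,L4,L5,L6,L7] — begin 0,0,0
+L1 (α=1/2) → [55/2, 223/2, 61]
+L4 (α=1/2) → [183/4, 693/4, 203/2]
+L5 (α=6/7) → [4671/28, 6117/28, 239/14]
+L6 (α=1/3) → [2047/14, 2081/14, 124/7]
+L7 (α=1/4) → [8423/56, 9211/56, 431/14]
= [150, 164, 31]


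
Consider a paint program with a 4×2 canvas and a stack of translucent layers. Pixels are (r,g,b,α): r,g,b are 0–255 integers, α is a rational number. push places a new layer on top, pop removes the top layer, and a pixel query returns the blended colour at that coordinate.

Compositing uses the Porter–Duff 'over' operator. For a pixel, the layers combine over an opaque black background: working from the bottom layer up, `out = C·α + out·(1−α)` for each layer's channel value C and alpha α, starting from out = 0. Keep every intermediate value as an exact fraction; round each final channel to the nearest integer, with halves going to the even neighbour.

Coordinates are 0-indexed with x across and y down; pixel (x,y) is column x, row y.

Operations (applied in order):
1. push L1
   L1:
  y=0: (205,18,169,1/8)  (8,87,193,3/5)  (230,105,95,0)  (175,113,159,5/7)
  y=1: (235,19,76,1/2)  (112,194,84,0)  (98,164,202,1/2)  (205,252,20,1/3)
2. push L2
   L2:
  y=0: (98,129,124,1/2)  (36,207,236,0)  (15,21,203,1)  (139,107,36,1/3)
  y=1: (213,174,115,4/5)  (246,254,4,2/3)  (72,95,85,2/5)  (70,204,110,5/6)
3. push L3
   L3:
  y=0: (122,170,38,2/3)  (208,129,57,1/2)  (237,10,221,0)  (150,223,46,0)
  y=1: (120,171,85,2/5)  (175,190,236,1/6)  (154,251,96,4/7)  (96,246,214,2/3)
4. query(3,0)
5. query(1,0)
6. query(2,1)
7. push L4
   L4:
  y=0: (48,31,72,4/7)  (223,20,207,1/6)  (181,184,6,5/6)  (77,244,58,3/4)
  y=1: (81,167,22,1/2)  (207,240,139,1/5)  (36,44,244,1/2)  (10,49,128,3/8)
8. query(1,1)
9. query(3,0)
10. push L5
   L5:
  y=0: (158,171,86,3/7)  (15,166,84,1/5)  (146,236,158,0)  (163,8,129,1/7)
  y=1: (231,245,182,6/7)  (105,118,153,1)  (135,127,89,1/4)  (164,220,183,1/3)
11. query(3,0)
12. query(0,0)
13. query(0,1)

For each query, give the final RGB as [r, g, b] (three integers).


(3,0) stack=L1,L2,L3; from [0,0,0]:
L1 α=5/7: [125, 565/7, 795/7]
L2 α=1/3: [389/3, 1879/21, 614/7]
L3 α=0: [389/3, 1879/21, 614/7]
→ [130, 89, 88]

query (1,0) [L1,L2,L3] — begin 0,0,0
L1 α=3/5: [24/5, 261/5, 579/5]
L2 α=0: [24/5, 261/5, 579/5]
L3 α=1/2: [532/5, 453/5, 432/5]
→ [106, 91, 86]

(2,1) stack=L1,L2,L3; from [0,0,0]:
L1 α=1/2: [49, 82, 101]
L2 α=2/5: [291/5, 436/5, 473/5]
L3 α=4/7: [3953/35, 904/5, 477/5]
rounded: [113, 181, 95]

query (1,1) [L1,L2,L3,L4] — begin 0,0,0
L1 α=0: [0, 0, 0]
L2 α=2/3: [164, 508/3, 8/3]
L3 α=1/6: [995/6, 1555/9, 374/9]
L4 α=1/5: [2611/15, 1676/9, 2747/45]
→ [174, 186, 61]

query (3,0) [L1,L2,L3,L4] — begin 0,0,0
after L1 α=5/7: [125, 565/7, 795/7]
after L2 α=1/3: [389/3, 1879/21, 614/7]
after L3 α=0: [389/3, 1879/21, 614/7]
after L4 α=3/4: [541/6, 17251/84, 458/7]
= [90, 205, 65]

query (3,0) [L1,L2,L3,L4,L5] — begin 0,0,0
+L1 (α=5/7) → [125, 565/7, 795/7]
+L2 (α=1/3) → [389/3, 1879/21, 614/7]
+L3 (α=0) → [389/3, 1879/21, 614/7]
+L4 (α=3/4) → [541/6, 17251/84, 458/7]
+L5 (α=1/7) → [704/7, 17363/98, 3651/49]
→ [101, 177, 75]

(0,0) stack=L1,L2,L3,L4,L5; from [0,0,0]:
after L1 α=1/8: [205/8, 9/4, 169/8]
after L2 α=1/2: [989/16, 525/8, 1161/16]
after L3 α=2/3: [1631/16, 3245/24, 2377/48]
after L4 α=4/7: [7965/112, 4237/56, 6985/112]
after L5 α=3/7: [21237/196, 11419/98, 14209/196]
= [108, 117, 72]

query (0,1) [L1,L2,L3,L4,L5] — begin 0,0,0
+L1 (α=1/2) → [235/2, 19/2, 38]
+L2 (α=4/5) → [1939/10, 1411/10, 498/5]
+L3 (α=2/5) → [8217/50, 7653/50, 2344/25]
+L4 (α=1/2) → [12267/100, 16003/100, 1447/25]
+L5 (α=6/7) → [150867/700, 163003/700, 28747/175]
rounded: [216, 233, 164]


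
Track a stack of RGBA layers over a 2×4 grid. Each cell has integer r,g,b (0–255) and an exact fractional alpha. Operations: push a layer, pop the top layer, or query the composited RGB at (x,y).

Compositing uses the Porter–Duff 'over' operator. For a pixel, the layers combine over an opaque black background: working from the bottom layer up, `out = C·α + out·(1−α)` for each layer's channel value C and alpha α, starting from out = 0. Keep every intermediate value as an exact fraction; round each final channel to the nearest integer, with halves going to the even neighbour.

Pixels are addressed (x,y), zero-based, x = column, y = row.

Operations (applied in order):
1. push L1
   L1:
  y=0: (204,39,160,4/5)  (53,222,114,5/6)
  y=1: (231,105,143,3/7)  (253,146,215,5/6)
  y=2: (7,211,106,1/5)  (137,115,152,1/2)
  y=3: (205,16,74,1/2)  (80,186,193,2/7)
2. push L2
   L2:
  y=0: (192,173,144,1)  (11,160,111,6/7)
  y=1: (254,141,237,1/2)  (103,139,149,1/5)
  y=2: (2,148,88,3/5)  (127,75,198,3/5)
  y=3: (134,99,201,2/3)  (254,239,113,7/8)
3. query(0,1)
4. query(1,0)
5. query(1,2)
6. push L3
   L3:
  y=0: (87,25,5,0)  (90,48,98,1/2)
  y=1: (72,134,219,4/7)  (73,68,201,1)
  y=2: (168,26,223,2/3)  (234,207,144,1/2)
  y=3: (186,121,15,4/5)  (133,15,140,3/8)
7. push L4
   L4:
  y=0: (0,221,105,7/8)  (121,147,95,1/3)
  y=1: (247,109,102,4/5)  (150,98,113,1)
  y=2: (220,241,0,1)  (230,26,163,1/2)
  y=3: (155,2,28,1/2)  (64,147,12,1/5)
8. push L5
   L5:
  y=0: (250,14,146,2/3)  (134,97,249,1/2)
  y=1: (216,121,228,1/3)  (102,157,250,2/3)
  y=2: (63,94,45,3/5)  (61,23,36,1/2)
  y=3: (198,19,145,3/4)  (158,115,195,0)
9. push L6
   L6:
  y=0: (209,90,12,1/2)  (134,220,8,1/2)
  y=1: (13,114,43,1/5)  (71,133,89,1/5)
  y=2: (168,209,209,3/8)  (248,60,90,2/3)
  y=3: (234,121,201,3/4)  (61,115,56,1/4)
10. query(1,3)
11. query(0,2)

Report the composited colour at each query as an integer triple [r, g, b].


query (0,1) [L1,L2] — begin 0,0,0
L1 α=3/7: [99, 45, 429/7]
L2 α=1/2: [353/2, 93, 1044/7]
→ [176, 93, 149]

query (1,0) [L1,L2] — begin 0,0,0
L1 α=5/6: [265/6, 185, 95]
L2 α=6/7: [661/42, 1145/7, 761/7]
→ [16, 164, 109]

(1,2) stack=L1,L2; from [0,0,0]:
after L1 α=1/2: [137/2, 115/2, 76]
after L2 α=3/5: [518/5, 68, 746/5]
→ [104, 68, 149]

query (1,3) [L1,L2,L3,L4,L5,L6] — begin 0,0,0
after L1 α=2/7: [160/7, 372/7, 386/7]
after L2 α=7/8: [6303/28, 12083/56, 5923/56]
after L3 α=3/8: [42687/224, 62935/448, 53135/448]
after L4 α=1/5: [46271/280, 79399/560, 54479/560]
after L5 α=0: [46271/280, 79399/560, 54479/560]
after L6 α=1/4: [155893/1120, 302597/2240, 194797/2240]
→ [139, 135, 87]

at x=0,y=2 over L1,L2,L3,L4,L5,L6:
L1 α=1/5: [7/5, 211/5, 106/5]
L2 α=3/5: [44/25, 2642/25, 1532/25]
L3 α=2/3: [8444/75, 1314/25, 12682/75]
L4 α=1: [220, 241, 0]
L5 α=3/5: [629/5, 764/5, 27]
L6 α=3/8: [1133/8, 1391/8, 381/4]
rounded: [142, 174, 95]


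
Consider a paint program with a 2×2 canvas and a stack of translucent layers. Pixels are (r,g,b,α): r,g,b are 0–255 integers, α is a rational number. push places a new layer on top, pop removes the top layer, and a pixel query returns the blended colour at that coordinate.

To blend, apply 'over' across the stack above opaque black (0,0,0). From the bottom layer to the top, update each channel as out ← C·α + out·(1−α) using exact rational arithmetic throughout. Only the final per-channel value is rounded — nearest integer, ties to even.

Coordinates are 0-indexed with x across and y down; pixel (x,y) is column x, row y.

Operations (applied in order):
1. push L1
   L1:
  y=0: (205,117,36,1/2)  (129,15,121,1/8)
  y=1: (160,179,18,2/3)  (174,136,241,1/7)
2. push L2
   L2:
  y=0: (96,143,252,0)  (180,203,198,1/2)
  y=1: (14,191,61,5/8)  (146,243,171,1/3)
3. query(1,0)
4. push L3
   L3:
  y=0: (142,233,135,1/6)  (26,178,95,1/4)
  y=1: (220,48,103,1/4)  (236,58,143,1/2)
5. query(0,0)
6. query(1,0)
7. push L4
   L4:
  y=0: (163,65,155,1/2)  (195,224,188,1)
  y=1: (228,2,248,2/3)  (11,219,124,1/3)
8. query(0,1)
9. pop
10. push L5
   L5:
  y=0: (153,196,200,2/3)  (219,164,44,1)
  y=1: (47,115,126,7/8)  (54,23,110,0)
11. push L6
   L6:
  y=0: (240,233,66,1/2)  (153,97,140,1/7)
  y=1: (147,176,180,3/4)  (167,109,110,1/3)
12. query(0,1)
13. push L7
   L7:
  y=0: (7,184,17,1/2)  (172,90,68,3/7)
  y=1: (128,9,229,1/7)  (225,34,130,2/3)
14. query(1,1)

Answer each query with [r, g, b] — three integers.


(1,0) stack=L1,L2; from [0,0,0]:
+L1 (α=1/8) → [129/8, 15/8, 121/8]
+L2 (α=1/2) → [1569/16, 1639/16, 1705/16]
= [98, 102, 107]

(0,0) stack=L1,L2,L3; from [0,0,0]:
L1 α=1/2: [205/2, 117/2, 18]
L2 α=0: [205/2, 117/2, 18]
L3 α=1/6: [1309/12, 1051/12, 75/2]
→ [109, 88, 38]

(1,0) stack=L1,L2,L3; from [0,0,0]:
after L1 α=1/8: [129/8, 15/8, 121/8]
after L2 α=1/2: [1569/16, 1639/16, 1705/16]
after L3 α=1/4: [5123/64, 7765/64, 6635/64]
rounded: [80, 121, 104]

(0,1) stack=L1,L2,L3,L4; from [0,0,0]:
+L1 (α=2/3) → [320/3, 358/3, 12]
+L2 (α=5/8) → [195/4, 1313/8, 341/8]
+L3 (α=1/4) → [1465/16, 4323/32, 1847/32]
+L4 (α=2/3) → [8761/48, 4451/96, 17719/96]
rounded: [183, 46, 185]

at x=0,y=1 over L1,L2,L3,L5,L6:
L1 α=2/3: [320/3, 358/3, 12]
L2 α=5/8: [195/4, 1313/8, 341/8]
L3 α=1/4: [1465/16, 4323/32, 1847/32]
L5 α=7/8: [6729/128, 30083/256, 30071/256]
L6 α=3/4: [63177/512, 165251/1024, 168311/1024]
rounded: [123, 161, 164]

(1,1) stack=L1,L2,L3,L5,L6,L7; from [0,0,0]:
L1 α=1/7: [174/7, 136/7, 241/7]
L2 α=1/3: [1370/21, 1973/21, 1679/21]
L3 α=1/2: [3163/21, 3191/42, 2341/21]
L5 α=0: [3163/21, 3191/42, 2341/21]
L6 α=1/3: [9833/63, 5480/63, 6992/63]
L7 α=2/3: [38183/189, 9764/189, 23372/189]
= [202, 52, 124]


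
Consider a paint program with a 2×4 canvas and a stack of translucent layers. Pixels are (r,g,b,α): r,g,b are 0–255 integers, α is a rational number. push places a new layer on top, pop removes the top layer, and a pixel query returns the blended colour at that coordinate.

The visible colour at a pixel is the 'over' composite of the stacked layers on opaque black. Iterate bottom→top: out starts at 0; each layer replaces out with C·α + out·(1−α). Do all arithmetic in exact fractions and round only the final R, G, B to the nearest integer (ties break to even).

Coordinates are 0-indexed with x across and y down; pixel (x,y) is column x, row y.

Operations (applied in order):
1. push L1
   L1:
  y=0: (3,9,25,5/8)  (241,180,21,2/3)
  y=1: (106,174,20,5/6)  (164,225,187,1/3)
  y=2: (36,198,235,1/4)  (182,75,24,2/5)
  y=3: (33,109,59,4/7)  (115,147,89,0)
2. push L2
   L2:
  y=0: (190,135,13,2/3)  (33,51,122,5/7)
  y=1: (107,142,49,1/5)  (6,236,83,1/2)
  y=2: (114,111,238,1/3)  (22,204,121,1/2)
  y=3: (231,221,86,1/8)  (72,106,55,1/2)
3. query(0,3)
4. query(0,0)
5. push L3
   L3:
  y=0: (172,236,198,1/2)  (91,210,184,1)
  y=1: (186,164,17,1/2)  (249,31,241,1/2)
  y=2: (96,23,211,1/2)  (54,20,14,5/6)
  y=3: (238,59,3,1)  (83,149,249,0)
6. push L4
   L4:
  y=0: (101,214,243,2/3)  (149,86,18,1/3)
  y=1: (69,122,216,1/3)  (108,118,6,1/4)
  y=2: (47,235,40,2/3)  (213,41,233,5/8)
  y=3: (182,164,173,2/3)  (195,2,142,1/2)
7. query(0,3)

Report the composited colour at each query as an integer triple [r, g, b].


(0,3) stack=L1,L2; from [0,0,0]:
+L1 (α=4/7) → [132/7, 436/7, 236/7]
+L2 (α=1/8) → [363/8, 657/8, 161/4]
= [45, 82, 40]

query (0,0) [L1,L2] — begin 0,0,0
+L1 (α=5/8) → [15/8, 45/8, 125/8]
+L2 (α=2/3) → [3055/24, 735/8, 111/8]
= [127, 92, 14]

at x=0,y=3 over L1,L2,L3,L4:
L1 α=4/7: [132/7, 436/7, 236/7]
L2 α=1/8: [363/8, 657/8, 161/4]
L3 α=1: [238, 59, 3]
L4 α=2/3: [602/3, 129, 349/3]
rounded: [201, 129, 116]


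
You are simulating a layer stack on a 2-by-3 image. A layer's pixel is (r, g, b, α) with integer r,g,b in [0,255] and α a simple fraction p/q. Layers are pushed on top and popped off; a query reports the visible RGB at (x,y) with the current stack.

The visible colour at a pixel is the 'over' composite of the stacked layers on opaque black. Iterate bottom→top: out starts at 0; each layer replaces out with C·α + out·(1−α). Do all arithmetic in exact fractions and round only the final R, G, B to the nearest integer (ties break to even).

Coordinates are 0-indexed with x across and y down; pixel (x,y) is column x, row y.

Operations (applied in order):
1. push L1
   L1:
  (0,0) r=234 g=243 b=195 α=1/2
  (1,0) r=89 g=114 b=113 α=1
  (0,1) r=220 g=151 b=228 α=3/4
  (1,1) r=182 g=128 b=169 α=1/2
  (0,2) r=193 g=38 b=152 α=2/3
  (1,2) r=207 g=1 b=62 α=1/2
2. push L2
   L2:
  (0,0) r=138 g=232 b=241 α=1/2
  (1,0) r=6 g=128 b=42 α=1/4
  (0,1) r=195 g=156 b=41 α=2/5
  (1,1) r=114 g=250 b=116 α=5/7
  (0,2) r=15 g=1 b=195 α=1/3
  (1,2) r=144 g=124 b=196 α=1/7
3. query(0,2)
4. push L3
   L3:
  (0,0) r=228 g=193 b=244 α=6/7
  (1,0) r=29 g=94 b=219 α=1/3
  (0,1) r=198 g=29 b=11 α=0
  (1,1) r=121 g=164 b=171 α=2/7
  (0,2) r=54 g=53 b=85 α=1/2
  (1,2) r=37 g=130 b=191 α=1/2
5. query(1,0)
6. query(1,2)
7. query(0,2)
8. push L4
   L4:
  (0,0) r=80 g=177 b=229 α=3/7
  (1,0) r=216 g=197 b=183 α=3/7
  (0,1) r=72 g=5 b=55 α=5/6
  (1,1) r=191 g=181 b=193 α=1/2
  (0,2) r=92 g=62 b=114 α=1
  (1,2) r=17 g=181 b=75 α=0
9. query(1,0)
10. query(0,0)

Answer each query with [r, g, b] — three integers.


(0,2) stack=L1,L2; from [0,0,0]:
after L1 α=2/3: [386/3, 76/3, 304/3]
after L2 α=1/3: [817/9, 155/9, 1193/9]
= [91, 17, 133]

at x=1,y=0 over L1,L2,L3:
L1 α=1: [89, 114, 113]
L2 α=1/4: [273/4, 235/2, 381/4]
L3 α=1/3: [331/6, 329/3, 273/2]
→ [55, 110, 136]

(1,2) stack=L1,L2,L3; from [0,0,0]:
after L1 α=1/2: [207/2, 1/2, 31]
after L2 α=1/7: [765/7, 127/7, 382/7]
after L3 α=1/2: [512/7, 1037/14, 1719/14]
rounded: [73, 74, 123]

(0,2) stack=L1,L2,L3; from [0,0,0]:
+L1 (α=2/3) → [386/3, 76/3, 304/3]
+L2 (α=1/3) → [817/9, 155/9, 1193/9]
+L3 (α=1/2) → [1303/18, 316/9, 979/9]
= [72, 35, 109]

at x=1,y=0 over L1,L2,L3,L4:
+L1 (α=1) → [89, 114, 113]
+L2 (α=1/4) → [273/4, 235/2, 381/4]
+L3 (α=1/3) → [331/6, 329/3, 273/2]
+L4 (α=3/7) → [2606/21, 3089/21, 1095/7]
rounded: [124, 147, 156]

query (0,0) [L1,L2,L3,L4] — begin 0,0,0
L1 α=1/2: [117, 243/2, 195/2]
L2 α=1/2: [255/2, 707/4, 677/4]
L3 α=6/7: [2991/14, 5339/28, 6533/28]
L4 α=3/7: [7662/49, 9056/49, 11342/49]
rounded: [156, 185, 231]


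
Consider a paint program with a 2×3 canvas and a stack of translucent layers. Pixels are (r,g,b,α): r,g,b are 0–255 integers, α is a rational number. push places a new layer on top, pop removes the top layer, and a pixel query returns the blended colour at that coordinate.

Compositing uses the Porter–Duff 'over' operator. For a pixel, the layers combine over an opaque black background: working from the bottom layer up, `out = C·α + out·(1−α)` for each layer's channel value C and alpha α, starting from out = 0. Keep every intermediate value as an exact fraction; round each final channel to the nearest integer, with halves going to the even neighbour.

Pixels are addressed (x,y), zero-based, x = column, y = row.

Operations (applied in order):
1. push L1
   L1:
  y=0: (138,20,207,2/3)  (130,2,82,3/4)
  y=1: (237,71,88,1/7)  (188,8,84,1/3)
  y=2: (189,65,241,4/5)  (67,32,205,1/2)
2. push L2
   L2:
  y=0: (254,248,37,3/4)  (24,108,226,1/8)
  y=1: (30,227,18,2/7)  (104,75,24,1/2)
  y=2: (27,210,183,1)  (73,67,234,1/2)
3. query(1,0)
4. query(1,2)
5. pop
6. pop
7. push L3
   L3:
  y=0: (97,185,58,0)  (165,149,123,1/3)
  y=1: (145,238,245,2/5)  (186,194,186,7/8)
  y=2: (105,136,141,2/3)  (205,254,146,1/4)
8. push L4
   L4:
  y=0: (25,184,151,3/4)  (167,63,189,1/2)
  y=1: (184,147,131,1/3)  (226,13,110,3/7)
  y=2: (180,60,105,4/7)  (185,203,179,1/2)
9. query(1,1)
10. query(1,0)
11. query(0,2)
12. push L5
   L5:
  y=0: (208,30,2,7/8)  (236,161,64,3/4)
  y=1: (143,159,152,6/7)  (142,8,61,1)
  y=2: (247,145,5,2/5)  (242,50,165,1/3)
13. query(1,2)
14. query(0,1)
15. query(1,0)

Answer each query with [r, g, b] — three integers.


query (1,0) [L1,L2] — begin 0,0,0
+L1 (α=3/4) → [195/2, 3/2, 123/2]
+L2 (α=1/8) → [1413/16, 237/16, 1313/16]
rounded: [88, 15, 82]

query (1,2) [L1,L2] — begin 0,0,0
after L1 α=1/2: [67/2, 16, 205/2]
after L2 α=1/2: [213/4, 83/2, 673/4]
= [53, 42, 168]

query (1,1) [L3,L4] — begin 0,0,0
after L3 α=7/8: [651/4, 679/4, 651/4]
after L4 α=3/7: [1329/7, 718/7, 981/7]
→ [190, 103, 140]

(1,0) stack=L3,L4; from [0,0,0]:
L3 α=1/3: [55, 149/3, 41]
L4 α=1/2: [111, 169/3, 115]
= [111, 56, 115]

(0,2) stack=L3,L4; from [0,0,0]:
L3 α=2/3: [70, 272/3, 94]
L4 α=4/7: [930/7, 512/7, 702/7]
= [133, 73, 100]

(1,2) stack=L3,L4,L5; from [0,0,0]:
after L3 α=1/4: [205/4, 127/2, 73/2]
after L4 α=1/2: [945/8, 533/4, 431/4]
after L5 α=1/3: [1913/12, 211/2, 761/6]
= [159, 106, 127]

at x=0,y=1 over L3,L4,L5:
after L3 α=2/5: [58, 476/5, 98]
after L4 α=1/3: [100, 1687/15, 109]
after L5 α=6/7: [958/7, 15997/105, 1021/7]
= [137, 152, 146]

(1,0) stack=L3,L4,L5; from [0,0,0]:
after L3 α=1/3: [55, 149/3, 41]
after L4 α=1/2: [111, 169/3, 115]
after L5 α=3/4: [819/4, 809/6, 307/4]
rounded: [205, 135, 77]


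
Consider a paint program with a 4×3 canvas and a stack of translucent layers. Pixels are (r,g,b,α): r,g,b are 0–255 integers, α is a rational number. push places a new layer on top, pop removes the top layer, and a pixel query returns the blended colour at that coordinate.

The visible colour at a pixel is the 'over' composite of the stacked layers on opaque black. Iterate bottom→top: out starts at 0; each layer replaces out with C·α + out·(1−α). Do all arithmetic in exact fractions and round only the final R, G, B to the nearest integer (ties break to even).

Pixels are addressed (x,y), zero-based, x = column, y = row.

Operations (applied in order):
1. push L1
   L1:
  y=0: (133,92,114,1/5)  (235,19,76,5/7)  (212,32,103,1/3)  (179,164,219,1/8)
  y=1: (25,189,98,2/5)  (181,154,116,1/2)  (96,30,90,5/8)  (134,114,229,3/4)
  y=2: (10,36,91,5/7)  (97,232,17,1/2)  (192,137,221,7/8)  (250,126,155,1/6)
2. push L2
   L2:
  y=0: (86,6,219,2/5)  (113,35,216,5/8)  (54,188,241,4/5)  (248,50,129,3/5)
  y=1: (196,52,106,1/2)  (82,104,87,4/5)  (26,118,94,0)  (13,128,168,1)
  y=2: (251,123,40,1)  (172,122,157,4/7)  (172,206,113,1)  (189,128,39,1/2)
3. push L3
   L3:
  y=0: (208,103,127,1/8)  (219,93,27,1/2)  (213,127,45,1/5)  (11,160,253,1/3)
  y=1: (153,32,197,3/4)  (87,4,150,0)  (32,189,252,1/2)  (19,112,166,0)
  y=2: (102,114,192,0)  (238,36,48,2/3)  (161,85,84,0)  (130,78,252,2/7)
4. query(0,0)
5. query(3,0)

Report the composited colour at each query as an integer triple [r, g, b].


query (0,0) [L1,L2,L3] — begin 0,0,0
L1 α=1/5: [133/5, 92/5, 114/5]
L2 α=2/5: [1259/25, 336/25, 2532/25]
L3 α=1/8: [14013/200, 4927/200, 20899/200]
→ [70, 25, 104]

(3,0) stack=L1,L2,L3; from [0,0,0]:
L1 α=1/8: [179/8, 41/2, 219/8]
L2 α=3/5: [631/4, 191/5, 1767/20]
L3 α=1/3: [653/6, 394/5, 4297/30]
→ [109, 79, 143]


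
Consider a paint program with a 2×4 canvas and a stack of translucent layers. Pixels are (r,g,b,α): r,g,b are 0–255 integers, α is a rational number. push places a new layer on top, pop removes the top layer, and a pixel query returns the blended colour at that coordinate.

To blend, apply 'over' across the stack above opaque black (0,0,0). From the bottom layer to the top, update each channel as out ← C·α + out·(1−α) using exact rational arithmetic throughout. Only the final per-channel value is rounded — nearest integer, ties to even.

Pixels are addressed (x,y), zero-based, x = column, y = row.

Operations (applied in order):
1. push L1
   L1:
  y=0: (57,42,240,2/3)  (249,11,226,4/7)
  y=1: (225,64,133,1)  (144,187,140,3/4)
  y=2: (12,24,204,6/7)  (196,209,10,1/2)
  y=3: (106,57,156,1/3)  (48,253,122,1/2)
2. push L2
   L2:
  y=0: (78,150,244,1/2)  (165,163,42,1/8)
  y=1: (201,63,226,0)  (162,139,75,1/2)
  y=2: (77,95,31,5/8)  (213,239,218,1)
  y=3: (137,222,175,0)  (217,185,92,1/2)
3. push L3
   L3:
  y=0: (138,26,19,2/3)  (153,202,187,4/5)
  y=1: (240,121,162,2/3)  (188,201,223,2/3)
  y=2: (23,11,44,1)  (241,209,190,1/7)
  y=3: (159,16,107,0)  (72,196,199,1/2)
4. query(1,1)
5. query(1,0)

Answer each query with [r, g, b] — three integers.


query (1,1) [L1,L2,L3] — begin 0,0,0
after L1 α=3/4: [108, 561/4, 105]
after L2 α=1/2: [135, 1117/8, 90]
after L3 α=2/3: [511/3, 4333/24, 536/3]
rounded: [170, 181, 179]

(1,0) stack=L1,L2,L3; from [0,0,0]:
L1 α=4/7: [996/7, 44/7, 904/7]
L2 α=1/8: [1161/8, 207/8, 473/4]
L3 α=4/5: [6057/40, 6671/40, 693/4]
= [151, 167, 173]


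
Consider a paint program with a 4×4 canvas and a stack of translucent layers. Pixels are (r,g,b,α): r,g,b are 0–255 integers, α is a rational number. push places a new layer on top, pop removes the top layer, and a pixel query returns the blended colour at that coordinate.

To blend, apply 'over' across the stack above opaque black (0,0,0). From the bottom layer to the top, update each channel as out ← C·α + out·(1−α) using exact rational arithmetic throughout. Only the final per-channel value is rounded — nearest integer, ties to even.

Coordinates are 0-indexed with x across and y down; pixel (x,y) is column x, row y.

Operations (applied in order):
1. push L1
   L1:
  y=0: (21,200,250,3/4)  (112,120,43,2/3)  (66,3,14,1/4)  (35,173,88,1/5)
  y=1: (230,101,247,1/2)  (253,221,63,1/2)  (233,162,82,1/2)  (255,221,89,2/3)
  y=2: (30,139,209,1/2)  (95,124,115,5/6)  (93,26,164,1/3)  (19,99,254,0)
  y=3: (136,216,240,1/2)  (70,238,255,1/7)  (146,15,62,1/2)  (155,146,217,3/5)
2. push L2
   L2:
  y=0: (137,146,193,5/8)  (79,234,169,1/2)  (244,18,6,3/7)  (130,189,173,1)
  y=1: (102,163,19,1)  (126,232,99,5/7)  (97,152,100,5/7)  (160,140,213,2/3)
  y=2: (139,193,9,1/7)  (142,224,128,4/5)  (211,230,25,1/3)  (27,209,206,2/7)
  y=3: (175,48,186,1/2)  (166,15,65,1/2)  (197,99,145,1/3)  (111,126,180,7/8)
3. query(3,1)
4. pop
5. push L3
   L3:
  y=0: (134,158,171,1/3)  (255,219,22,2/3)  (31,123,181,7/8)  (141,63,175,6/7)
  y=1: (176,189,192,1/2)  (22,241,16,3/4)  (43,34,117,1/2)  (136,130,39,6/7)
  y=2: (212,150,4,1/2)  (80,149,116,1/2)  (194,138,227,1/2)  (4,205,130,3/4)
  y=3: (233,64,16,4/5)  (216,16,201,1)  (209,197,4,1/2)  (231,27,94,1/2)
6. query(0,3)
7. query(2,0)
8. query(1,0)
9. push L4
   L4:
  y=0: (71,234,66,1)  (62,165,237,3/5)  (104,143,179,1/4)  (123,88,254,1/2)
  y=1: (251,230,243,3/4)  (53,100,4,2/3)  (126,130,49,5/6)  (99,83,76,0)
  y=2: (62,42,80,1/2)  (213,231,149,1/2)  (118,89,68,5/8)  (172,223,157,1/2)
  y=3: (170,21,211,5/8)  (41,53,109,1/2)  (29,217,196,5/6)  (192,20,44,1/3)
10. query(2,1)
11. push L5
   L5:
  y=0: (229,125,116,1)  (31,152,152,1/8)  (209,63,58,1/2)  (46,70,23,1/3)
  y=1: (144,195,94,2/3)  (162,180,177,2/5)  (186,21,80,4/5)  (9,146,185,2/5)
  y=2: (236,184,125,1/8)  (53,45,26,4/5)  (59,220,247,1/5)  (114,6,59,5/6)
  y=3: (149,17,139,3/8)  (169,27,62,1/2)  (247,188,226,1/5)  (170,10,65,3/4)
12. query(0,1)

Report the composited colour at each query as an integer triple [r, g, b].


at x=3,y=1 over L1,L2:
after L1 α=2/3: [170, 442/3, 178/3]
after L2 α=2/3: [490/3, 1282/9, 1456/9]
rounded: [163, 142, 162]

at x=0,y=3 over L1,L3:
L1 α=1/2: [68, 108, 120]
L3 α=4/5: [200, 364/5, 184/5]
= [200, 73, 37]

query (2,0) [L1,L3] — begin 0,0,0
after L1 α=1/4: [33/2, 3/4, 7/2]
after L3 α=7/8: [467/16, 3447/32, 2541/16]
rounded: [29, 108, 159]

(1,0) stack=L1,L3; from [0,0,0]:
+L1 (α=2/3) → [224/3, 80, 86/3]
+L3 (α=2/3) → [1754/9, 518/3, 218/9]
rounded: [195, 173, 24]

at x=2,y=1 over L1,L3,L4:
L1 α=1/2: [233/2, 81, 41]
L3 α=1/2: [319/4, 115/2, 79]
L4 α=5/6: [2839/24, 1415/12, 54]
rounded: [118, 118, 54]

query (0,1) [L1,L3,L4,L5] — begin 0,0,0
after L1 α=1/2: [115, 101/2, 247/2]
after L3 α=1/2: [291/2, 479/4, 631/4]
after L4 α=3/4: [1797/8, 3239/16, 3547/16]
after L5 α=2/3: [1367/8, 9479/48, 2185/16]
→ [171, 197, 137]
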